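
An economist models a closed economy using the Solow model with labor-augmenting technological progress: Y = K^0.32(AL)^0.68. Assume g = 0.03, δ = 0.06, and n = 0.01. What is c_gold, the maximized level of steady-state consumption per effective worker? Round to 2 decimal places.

The effective depreciation rate is n + g + δ = 0.01 + 0.03 + 0.06 = 0.1.
Maximizing c = f(k) − (n+g+δ)·k gives f'(k) = n+g+δ, i.e. 0.32·k^(0.32−1) = 0.1, so k_gold = (0.32/0.1)^(1/0.68) ≈ 5.5318.
y_gold = 5.5318^0.32 ≈ 1.7287.
c_gold = y_gold − (n+g+δ)·k_gold = 1.7287 − 0.1·5.5318 ≈ 1.1755.

c_gold ≈ 1.18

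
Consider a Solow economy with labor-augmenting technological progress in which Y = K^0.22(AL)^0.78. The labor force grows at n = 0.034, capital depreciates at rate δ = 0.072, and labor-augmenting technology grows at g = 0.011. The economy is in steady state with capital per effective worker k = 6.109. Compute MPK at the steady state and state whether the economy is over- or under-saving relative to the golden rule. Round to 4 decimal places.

over-saving; MPK ≈ 0.0536

Break-even investment rate: n + g + δ = 0.034 + 0.011 + 0.072 = 0.117.
MPK = 0.22·k^(0.22−1) = 0.22·6.109^(-0.78) ≈ 0.0536.
MPK < 0.117, so the economy is dynamically inefficient (over-saving).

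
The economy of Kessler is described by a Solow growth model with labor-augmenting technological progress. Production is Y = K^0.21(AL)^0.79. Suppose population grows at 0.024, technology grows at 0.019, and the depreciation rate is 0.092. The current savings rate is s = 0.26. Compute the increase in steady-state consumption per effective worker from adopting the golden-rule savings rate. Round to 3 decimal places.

The effective depreciation rate is n + g + δ = 0.024 + 0.019 + 0.092 = 0.135.
Current steady state (s = 0.26): k* = (0.26/0.135)^(1/0.79) ≈ 2.2925, y* = 2.2925^0.21 ≈ 1.1903, c* = (1−0.26)·1.1903 ≈ 0.8808.
Setting f'(k) = n+g+δ gives 0.21·k^(0.21−1) = 0.135, hence k_gold = (0.21/0.135)^(1/0.79) ≈ 1.7494.
y_gold = 1.7494^0.21 ≈ 1.1246, c_gold = y_gold − 0.135·k_gold ≈ 0.8885.
Gain: Δc = 0.8885 − 0.8808 ≈ 0.0076.

Δc ≈ 0.008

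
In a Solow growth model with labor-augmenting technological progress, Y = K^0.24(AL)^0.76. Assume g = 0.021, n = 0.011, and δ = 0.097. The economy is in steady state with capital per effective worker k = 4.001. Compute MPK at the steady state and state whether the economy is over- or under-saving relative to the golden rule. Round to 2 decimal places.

n + g + δ = 0.011 + 0.021 + 0.097 = 0.129.
MPK = 0.24·k^(0.24−1) = 0.24·4.001^(-0.76) ≈ 0.0837.
MPK < 0.129, so the economy is dynamically inefficient (over-saving).

over-saving; MPK ≈ 0.08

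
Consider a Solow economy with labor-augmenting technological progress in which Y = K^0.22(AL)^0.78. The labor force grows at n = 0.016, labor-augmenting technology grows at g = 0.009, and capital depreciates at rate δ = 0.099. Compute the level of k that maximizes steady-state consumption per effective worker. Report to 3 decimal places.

k_gold ≈ 2.086

Capital per effective worker breaks even when investment replaces (n + g + δ)·k; here n + g + δ = 0.124.
Golden rule sets MPK = n+g+δ: 0.22·k^(0.22−1) = 0.124, so k_gold = (0.22/0.124)^(1/0.78) ≈ 2.0856.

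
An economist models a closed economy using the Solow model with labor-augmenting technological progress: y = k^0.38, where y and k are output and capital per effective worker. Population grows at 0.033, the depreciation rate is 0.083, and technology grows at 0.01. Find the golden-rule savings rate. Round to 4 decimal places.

Break-even investment rate: n + g + δ = 0.033 + 0.01 + 0.083 = 0.126.
At the golden rule MPK = n+g+δ, and in any Cobb-Douglas steady state s = (n+g+δ)·k/y = MPK·k/y = capital's share 0.38.

s_gold = 0.3800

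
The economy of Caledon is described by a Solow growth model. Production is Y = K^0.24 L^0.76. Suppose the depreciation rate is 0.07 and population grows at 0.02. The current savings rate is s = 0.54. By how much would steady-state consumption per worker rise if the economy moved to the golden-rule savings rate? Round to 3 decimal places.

Capital per worker breaks even when investment replaces (n + δ)·k; here n + δ = 0.09.
Current steady state (s = 0.54): k* = (0.54/0.09)^(1/0.76) ≈ 10.5653, y* = 10.5653^0.24 ≈ 1.7609, c* = (1−0.54)·1.7609 ≈ 0.8100.
Golden rule sets MPK = n+δ: 0.24·k^(0.24−1) = 0.09, so k_gold = (0.24/0.09)^(1/0.76) ≈ 3.6348.
y_gold = 3.6348^0.24 ≈ 1.3631, c_gold = y_gold − 0.09·k_gold ≈ 1.0359.
Gain: Δc = 1.0359 − 0.8100 ≈ 0.2259.

Δc ≈ 0.226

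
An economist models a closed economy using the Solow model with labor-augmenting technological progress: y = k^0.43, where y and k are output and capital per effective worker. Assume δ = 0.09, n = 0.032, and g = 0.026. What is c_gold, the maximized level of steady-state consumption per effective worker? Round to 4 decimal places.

c_gold ≈ 1.2744

n + g + δ = 0.032 + 0.026 + 0.09 = 0.148.
Maximizing c = f(k) − (n+g+δ)·k gives f'(k) = n+g+δ, i.e. 0.43·k^(0.43−1) = 0.148, so k_gold = (0.43/0.148)^(1/0.57) ≈ 6.4960.
y_gold = 6.4960^0.43 ≈ 2.2358.
c_gold = y_gold − (n+g+δ)·k_gold = 2.2358 − 0.148·6.4960 ≈ 1.2744.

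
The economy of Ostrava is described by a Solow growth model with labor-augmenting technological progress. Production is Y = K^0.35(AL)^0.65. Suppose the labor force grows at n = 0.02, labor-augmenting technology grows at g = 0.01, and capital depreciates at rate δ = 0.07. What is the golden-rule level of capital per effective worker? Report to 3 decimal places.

k_gold ≈ 6.871

The effective depreciation rate is n + g + δ = 0.02 + 0.01 + 0.07 = 0.1.
Golden rule sets MPK = n+g+δ: 0.35·k^(0.35−1) = 0.1, so k_gold = (0.35/0.1)^(1/0.65) ≈ 6.8711.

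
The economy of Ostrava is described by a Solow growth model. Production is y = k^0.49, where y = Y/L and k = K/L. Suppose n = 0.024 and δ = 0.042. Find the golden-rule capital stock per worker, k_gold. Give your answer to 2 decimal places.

n + δ = 0.024 + 0.042 = 0.066.
Maximizing c = f(k) − (n+δ)·k gives f'(k) = n+δ, i.e. 0.49·k^(0.49−1) = 0.066, so k_gold = (0.49/0.066)^(1/0.51) ≈ 50.9520.

k_gold ≈ 50.95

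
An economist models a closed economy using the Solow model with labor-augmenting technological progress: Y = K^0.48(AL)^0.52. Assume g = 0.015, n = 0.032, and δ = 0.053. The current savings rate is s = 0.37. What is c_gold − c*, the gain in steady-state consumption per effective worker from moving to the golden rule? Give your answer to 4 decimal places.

Δc ≈ 0.1045

n + g + δ = 0.032 + 0.015 + 0.053 = 0.1.
Current steady state (s = 0.37): k* = (0.37/0.1)^(1/0.52) ≈ 12.3793, y* = 12.3793^0.48 ≈ 3.3458, c* = (1−0.37)·3.3458 ≈ 2.1078.
Setting f'(k) = n+g+δ gives 0.48·k^(0.48−1) = 0.1, hence k_gold = (0.48/0.1)^(1/0.52) ≈ 20.4211.
y_gold = 20.4211^0.48 ≈ 4.2544, c_gold = y_gold − 0.1·k_gold ≈ 2.2123.
Gain: Δc = 2.2123 − 2.1078 ≈ 0.1045.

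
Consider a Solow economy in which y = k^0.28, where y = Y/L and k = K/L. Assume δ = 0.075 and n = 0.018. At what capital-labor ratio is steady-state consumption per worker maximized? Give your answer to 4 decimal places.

n + δ = 0.018 + 0.075 = 0.093.
At the golden rule the marginal product of capital equals n+δ: 0.28·k^(0.28−1) = 0.093. Solving, k_gold = (0.28/0.093)^(1/0.72) ≈ 4.6220.

k_gold ≈ 4.6220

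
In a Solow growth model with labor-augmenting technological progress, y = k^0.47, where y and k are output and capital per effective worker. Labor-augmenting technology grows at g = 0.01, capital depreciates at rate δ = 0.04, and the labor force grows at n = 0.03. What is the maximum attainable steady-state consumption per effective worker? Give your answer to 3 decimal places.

n + g + δ = 0.03 + 0.01 + 0.04 = 0.08.
Golden rule sets MPK = n+g+δ: 0.47·k^(0.47−1) = 0.08, so k_gold = (0.47/0.08)^(1/0.53) ≈ 28.2461.
y_gold = 28.2461^0.47 ≈ 4.8078.
c_gold = y_gold − (n+g+δ)·k_gold = 4.8078 − 0.08·28.2461 ≈ 2.5482.

c_gold ≈ 2.548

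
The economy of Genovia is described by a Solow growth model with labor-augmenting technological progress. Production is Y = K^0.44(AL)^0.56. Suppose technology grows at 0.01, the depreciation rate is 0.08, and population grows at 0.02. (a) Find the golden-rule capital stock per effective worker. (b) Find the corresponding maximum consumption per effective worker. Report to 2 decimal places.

(a) k_gold ≈ 11.89; (b) c_gold ≈ 1.66

Capital per effective worker breaks even when investment replaces (n + g + δ)·k; here n + g + δ = 0.11.
At the golden rule the marginal product of capital equals n+g+δ: 0.44·k^(0.44−1) = 0.11. Solving, k_gold = (0.44/0.11)^(1/0.56) ≈ 11.8880.
y_gold = 11.8880^0.44 ≈ 2.9720; c_gold = y_gold − 0.11·k_gold ≈ 1.6643.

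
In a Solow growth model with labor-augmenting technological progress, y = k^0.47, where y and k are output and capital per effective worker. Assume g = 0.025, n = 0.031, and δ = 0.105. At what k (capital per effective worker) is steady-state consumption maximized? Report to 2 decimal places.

n + g + δ = 0.031 + 0.025 + 0.105 = 0.161.
Setting f'(k) = n+g+δ gives 0.47·k^(0.47−1) = 0.161, hence k_gold = (0.47/0.161)^(1/0.53) ≈ 7.5487.

k_gold ≈ 7.55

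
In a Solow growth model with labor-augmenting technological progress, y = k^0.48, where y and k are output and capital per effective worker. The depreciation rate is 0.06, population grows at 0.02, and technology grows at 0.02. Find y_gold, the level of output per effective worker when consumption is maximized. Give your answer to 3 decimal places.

Capital per effective worker breaks even when investment replaces (n + g + δ)·k; here n + g + δ = 0.1.
Maximizing c = f(k) − (n+g+δ)·k gives f'(k) = n+g+δ, i.e. 0.48·k^(0.48−1) = 0.1, so k_gold = (0.48/0.1)^(1/0.52) ≈ 20.4211.
Output: y_gold = k_gold^0.48 = 20.4211^0.48 ≈ 4.2544.

y_gold ≈ 4.254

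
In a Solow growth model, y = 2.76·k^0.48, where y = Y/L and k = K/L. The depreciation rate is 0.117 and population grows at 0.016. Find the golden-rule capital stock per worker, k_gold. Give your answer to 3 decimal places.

Capital per worker breaks even when investment replaces (n + δ)·k; here n + δ = 0.133.
Setting f'(k) = n+δ gives 0.48·2.76·k^(0.48−1) = 0.133, hence k_gold = (0.48·2.76/0.133)^(1/0.52) ≈ 83.1391.

k_gold ≈ 83.139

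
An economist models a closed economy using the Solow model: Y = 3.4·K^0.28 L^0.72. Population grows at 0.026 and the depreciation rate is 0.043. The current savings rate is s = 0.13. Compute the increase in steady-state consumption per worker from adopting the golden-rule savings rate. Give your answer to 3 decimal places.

Capital per worker breaks even when investment replaces (n + δ)·k; here n + δ = 0.069.
Current steady state (s = 0.13): k* = (0.13·3.4/0.069)^(1/0.72) ≈ 13.1899, y* = 3.4·13.1899^0.28 ≈ 7.0008, c* = (1−0.13)·7.0008 ≈ 6.0907.
At the golden rule the marginal product of capital equals n+δ: 0.28·3.4·k^(0.28−1) = 0.069. Solving, k_gold = (0.28·3.4/0.069)^(1/0.72) ≈ 38.2859.
y_gold = 3.4·38.2859^0.28 ≈ 9.4347, c_gold = y_gold − 0.069·k_gold ≈ 6.7930.
Gain: Δc = 6.7930 − 6.0907 ≈ 0.7023.

Δc ≈ 0.702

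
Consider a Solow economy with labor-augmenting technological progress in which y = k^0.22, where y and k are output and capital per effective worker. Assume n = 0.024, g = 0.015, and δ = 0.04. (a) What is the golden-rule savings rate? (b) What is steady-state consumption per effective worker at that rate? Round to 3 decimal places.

(a) s_gold = 0.220; (b) c_gold ≈ 1.041

Capital per effective worker breaks even when investment replaces (n + g + δ)·k; here n + g + δ = 0.079.
For Cobb-Douglas, s_gold equals capital's share: s_gold = 0.22.
Golden rule sets MPK = n+g+δ: 0.22·k^(0.22−1) = 0.079, so k_gold = (0.22/0.079)^(1/0.78) ≈ 3.7175.
y_gold = 3.7175^0.22 ≈ 1.3349; c_gold = (1−0.22)·y_gold ≈ 1.0412.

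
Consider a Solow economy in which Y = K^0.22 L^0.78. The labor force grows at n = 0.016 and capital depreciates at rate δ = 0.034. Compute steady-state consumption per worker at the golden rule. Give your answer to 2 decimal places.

n + δ = 0.016 + 0.034 = 0.05.
Golden rule sets MPK = n+δ: 0.22·k^(0.22−1) = 0.05, so k_gold = (0.22/0.05)^(1/0.78) ≈ 6.6825.
y_gold = 6.6825^0.22 ≈ 1.5188.
c_gold = y_gold − (n+δ)·k_gold = 1.5188 − 0.05·6.6825 ≈ 1.1846.

c_gold ≈ 1.18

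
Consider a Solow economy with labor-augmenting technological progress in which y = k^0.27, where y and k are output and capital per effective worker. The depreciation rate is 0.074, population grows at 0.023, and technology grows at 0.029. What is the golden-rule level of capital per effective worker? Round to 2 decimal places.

k_gold ≈ 2.84

n + g + δ = 0.023 + 0.029 + 0.074 = 0.126.
Golden rule sets MPK = n+g+δ: 0.27·k^(0.27−1) = 0.126, so k_gold = (0.27/0.126)^(1/0.73) ≈ 2.8406.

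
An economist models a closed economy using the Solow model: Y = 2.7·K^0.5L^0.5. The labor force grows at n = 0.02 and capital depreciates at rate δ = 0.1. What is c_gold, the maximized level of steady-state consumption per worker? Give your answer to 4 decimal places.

The effective depreciation rate is n + δ = 0.02 + 0.1 = 0.12.
Setting f'(k) = n+δ gives 0.5·2.7·k^(0.5−1) = 0.12, hence k_gold = (0.5·2.7/0.12)^(1/0.5) ≈ 126.5625.
y_gold = 2.7·126.5625^0.5 ≈ 30.3750.
c_gold = y_gold − (n+δ)·k_gold = 30.3750 − 0.12·126.5625 ≈ 15.1875.

c_gold ≈ 15.1875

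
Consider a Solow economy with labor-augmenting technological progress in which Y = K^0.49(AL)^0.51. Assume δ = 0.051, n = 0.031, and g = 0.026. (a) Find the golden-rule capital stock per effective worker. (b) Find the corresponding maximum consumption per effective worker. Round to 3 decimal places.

(a) k_gold ≈ 19.399; (b) c_gold ≈ 2.181

The effective depreciation rate is n + g + δ = 0.031 + 0.026 + 0.051 = 0.108.
Golden rule sets MPK = n+g+δ: 0.49·k^(0.49−1) = 0.108, so k_gold = (0.49/0.108)^(1/0.51) ≈ 19.3994.
y_gold = 19.3994^0.49 ≈ 4.2758; c_gold = y_gold − 0.108·k_gold ≈ 2.1807.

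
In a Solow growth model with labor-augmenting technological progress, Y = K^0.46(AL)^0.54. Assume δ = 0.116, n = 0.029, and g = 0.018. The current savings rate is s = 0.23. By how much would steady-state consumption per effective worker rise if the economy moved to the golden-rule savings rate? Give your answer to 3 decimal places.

Δc ≈ 0.274

n + g + δ = 0.029 + 0.018 + 0.116 = 0.163.
Current steady state (s = 0.23): k* = (0.23/0.163)^(1/0.54) ≈ 1.8920, y* = 1.8920^0.46 ≈ 1.3409, c* = (1−0.23)·1.3409 ≈ 1.0325.
Golden rule sets MPK = n+g+δ: 0.46·k^(0.46−1) = 0.163, so k_gold = (0.46/0.163)^(1/0.54) ≈ 6.8295.
y_gold = 6.8295^0.46 ≈ 2.4200, c_gold = y_gold − 0.163·k_gold ≈ 1.3068.
Gain: Δc = 1.3068 − 1.0325 ≈ 0.2743.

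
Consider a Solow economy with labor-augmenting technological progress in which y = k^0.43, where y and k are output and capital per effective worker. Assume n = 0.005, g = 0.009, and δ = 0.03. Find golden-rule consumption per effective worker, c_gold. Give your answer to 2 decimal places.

Break-even investment rate: n + g + δ = 0.005 + 0.009 + 0.03 = 0.044.
At the golden rule the marginal product of capital equals n+g+δ: 0.43·k^(0.43−1) = 0.044. Solving, k_gold = (0.43/0.044)^(1/0.57) ≈ 54.5594.
y_gold = 54.5594^0.43 ≈ 5.5828.
c_gold = y_gold − (n+g+δ)·k_gold = 5.5828 − 0.044·54.5594 ≈ 3.1822.

c_gold ≈ 3.18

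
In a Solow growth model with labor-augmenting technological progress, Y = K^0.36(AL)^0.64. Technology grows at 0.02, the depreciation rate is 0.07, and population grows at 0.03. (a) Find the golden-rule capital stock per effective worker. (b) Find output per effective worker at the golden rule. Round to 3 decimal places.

(a) k_gold ≈ 5.565; (b) y_gold ≈ 1.855

Break-even investment rate: n + g + δ = 0.03 + 0.02 + 0.07 = 0.12.
Maximizing c = f(k) − (n+g+δ)·k gives f'(k) = n+g+δ, i.e. 0.36·k^(0.36−1) = 0.12, so k_gold = (0.36/0.12)^(1/0.64) ≈ 5.5655.
y_gold = 5.5655^0.36 ≈ 1.8552.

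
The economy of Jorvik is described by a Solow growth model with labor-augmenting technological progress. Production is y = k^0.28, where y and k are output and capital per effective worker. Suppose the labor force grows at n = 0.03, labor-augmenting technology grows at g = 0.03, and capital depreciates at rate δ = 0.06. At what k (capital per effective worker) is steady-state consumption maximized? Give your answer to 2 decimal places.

The effective depreciation rate is n + g + δ = 0.03 + 0.03 + 0.06 = 0.12.
At the golden rule the marginal product of capital equals n+g+δ: 0.28·k^(0.28−1) = 0.12. Solving, k_gold = (0.28/0.12)^(1/0.72) ≈ 3.2440.

k_gold ≈ 3.24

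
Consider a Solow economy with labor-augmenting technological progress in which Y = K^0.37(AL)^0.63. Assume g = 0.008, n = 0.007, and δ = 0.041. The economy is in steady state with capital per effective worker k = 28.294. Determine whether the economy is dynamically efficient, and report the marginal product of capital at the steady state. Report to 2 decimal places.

Capital per effective worker breaks even when investment replaces (n + g + δ)·k; here n + g + δ = 0.056.
MPK = 0.37·k^(0.37−1) = 0.37·28.294^(-0.63) ≈ 0.0450.
MPK < 0.056, so the economy is dynamically inefficient (over-saving).

dynamically inefficient; MPK ≈ 0.05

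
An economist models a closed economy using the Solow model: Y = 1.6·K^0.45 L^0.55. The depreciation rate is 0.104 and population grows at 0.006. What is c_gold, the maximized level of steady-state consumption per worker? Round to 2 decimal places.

c_gold ≈ 4.09

Break-even investment rate: n + δ = 0.006 + 0.104 = 0.11.
At the golden rule the marginal product of capital equals n+δ: 0.45·1.6·k^(0.45−1) = 0.11. Solving, k_gold = (0.45·1.6/0.11)^(1/0.55) ≈ 30.4458.
y_gold = 1.6·30.4458^0.45 ≈ 7.4423.
c_gold = y_gold − (n+δ)·k_gold = 7.4423 − 0.11·30.4458 ≈ 4.0933.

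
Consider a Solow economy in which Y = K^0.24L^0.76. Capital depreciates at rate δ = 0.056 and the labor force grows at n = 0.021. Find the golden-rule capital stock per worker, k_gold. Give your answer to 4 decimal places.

Break-even investment rate: n + δ = 0.021 + 0.056 = 0.077.
Golden rule sets MPK = n+δ: 0.24·k^(0.24−1) = 0.077, so k_gold = (0.24/0.077)^(1/0.76) ≈ 4.4631.

k_gold ≈ 4.4631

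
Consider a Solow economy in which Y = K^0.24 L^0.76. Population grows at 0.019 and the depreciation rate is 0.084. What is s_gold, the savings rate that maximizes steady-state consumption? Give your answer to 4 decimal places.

The effective depreciation rate is n + δ = 0.019 + 0.084 = 0.103.
At the golden rule MPK = n+δ, and in any Cobb-Douglas steady state s = (n+δ)·k/y = MPK·k/y = capital's share 0.24.

s_gold = 0.2400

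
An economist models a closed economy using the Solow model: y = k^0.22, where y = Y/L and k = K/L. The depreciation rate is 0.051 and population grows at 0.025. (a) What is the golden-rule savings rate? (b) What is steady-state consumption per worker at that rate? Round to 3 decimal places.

(a) s_gold = 0.220; (b) c_gold ≈ 1.053

Capital per worker breaks even when investment replaces (n + δ)·k; here n + δ = 0.076.
For Cobb-Douglas, s_gold equals capital's share: s_gold = 0.22.
At the golden rule the marginal product of capital equals n+δ: 0.22·k^(0.22−1) = 0.076. Solving, k_gold = (0.22/0.076)^(1/0.78) ≈ 3.9067.
y_gold = 3.9067^0.22 ≈ 1.3496; c_gold = (1−0.22)·y_gold ≈ 1.0527.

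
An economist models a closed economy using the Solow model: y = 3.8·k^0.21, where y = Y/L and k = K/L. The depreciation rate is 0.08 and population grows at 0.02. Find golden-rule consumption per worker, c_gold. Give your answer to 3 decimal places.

The effective depreciation rate is n + δ = 0.02 + 0.08 = 0.1.
Setting f'(k) = n+δ gives 0.21·3.8·k^(0.21−1) = 0.1, hence k_gold = (0.21·3.8/0.1)^(1/0.79) ≈ 13.8604.
y_gold = 3.8·13.8604^0.21 ≈ 6.6002.
c_gold = y_gold − (n+δ)·k_gold = 6.6002 − 0.1·13.8604 ≈ 5.2142.

c_gold ≈ 5.214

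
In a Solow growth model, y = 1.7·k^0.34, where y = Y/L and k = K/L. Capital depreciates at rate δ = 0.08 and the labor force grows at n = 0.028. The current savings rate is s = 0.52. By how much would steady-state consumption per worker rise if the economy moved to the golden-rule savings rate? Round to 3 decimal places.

Δc ≈ 0.252

n + δ = 0.028 + 0.08 = 0.108.
Current steady state (s = 0.52): k* = (0.52·1.7/0.108)^(1/0.66) ≈ 24.1756, y* = 1.7·24.1756^0.34 ≈ 5.0211, c* = (1−0.52)·5.0211 ≈ 2.4101.
At the golden rule the marginal product of capital equals n+δ: 0.34·1.7·k^(0.34−1) = 0.108. Solving, k_gold = (0.34·1.7/0.108)^(1/0.66) ≈ 12.6997.
y_gold = 1.7·12.6997^0.34 ≈ 4.0340, c_gold = y_gold − 0.108·k_gold ≈ 2.6625.
Gain: Δc = 2.6625 − 2.4101 ≈ 0.2523.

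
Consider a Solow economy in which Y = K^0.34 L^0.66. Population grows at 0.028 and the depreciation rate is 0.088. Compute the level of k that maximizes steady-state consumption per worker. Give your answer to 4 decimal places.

Capital per worker breaks even when investment replaces (n + δ)·k; here n + δ = 0.116.
Setting f'(k) = n+δ gives 0.34·k^(0.34−1) = 0.116, hence k_gold = (0.34/0.116)^(1/0.66) ≈ 5.1004.

k_gold ≈ 5.1004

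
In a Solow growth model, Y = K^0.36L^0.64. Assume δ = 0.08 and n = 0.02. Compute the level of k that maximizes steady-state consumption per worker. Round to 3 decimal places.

n + δ = 0.02 + 0.08 = 0.1.
Golden rule sets MPK = n+δ: 0.36·k^(0.36−1) = 0.1, so k_gold = (0.36/0.1)^(1/0.64) ≈ 7.3998.

k_gold ≈ 7.400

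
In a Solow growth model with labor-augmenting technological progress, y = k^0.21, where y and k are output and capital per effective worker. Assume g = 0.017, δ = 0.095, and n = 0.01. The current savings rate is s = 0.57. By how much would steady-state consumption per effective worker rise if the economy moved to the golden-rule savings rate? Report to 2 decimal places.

Δc ≈ 0.26

The effective depreciation rate is n + g + δ = 0.01 + 0.017 + 0.095 = 0.122.
Current steady state (s = 0.57): k* = (0.57/0.122)^(1/0.79) ≈ 7.0386, y* = 7.0386^0.21 ≈ 1.5065, c* = (1−0.57)·1.5065 ≈ 0.6478.
Golden rule sets MPK = n+g+δ: 0.21·k^(0.21−1) = 0.122, so k_gold = (0.21/0.122)^(1/0.79) ≈ 1.9886.
y_gold = 1.9886^0.21 ≈ 1.1553, c_gold = y_gold − 0.122·k_gold ≈ 0.9127.
Gain: Δc = 0.9127 − 0.6478 ≈ 0.2649.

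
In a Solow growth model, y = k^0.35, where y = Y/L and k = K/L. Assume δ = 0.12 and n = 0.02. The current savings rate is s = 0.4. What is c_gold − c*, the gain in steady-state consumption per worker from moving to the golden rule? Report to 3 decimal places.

Δc ≈ 0.009

Break-even investment rate: n + δ = 0.02 + 0.12 = 0.14.
Current steady state (s = 0.4): k* = (0.4/0.14)^(1/0.65) ≈ 5.0284, y* = 5.0284^0.35 ≈ 1.7600, c* = (1−0.4)·1.7600 ≈ 1.0560.
Maximizing c = f(k) − (n+δ)·k gives f'(k) = n+δ, i.e. 0.35·k^(0.35−1) = 0.14, so k_gold = (0.35/0.14)^(1/0.65) ≈ 4.0946.
y_gold = 4.0946^0.35 ≈ 1.6379, c_gold = y_gold − 0.14·k_gold ≈ 1.0646.
Gain: Δc = 1.0646 − 1.0560 ≈ 0.0086.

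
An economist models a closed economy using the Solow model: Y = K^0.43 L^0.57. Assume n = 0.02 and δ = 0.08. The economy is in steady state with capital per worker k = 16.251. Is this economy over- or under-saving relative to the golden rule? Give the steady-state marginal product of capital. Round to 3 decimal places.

over-saving; MPK ≈ 0.088

Capital per worker breaks even when investment replaces (n + δ)·k; here n + δ = 0.1.
MPK = 0.43·k^(0.43−1) = 0.43·16.251^(-0.57) ≈ 0.0878.
MPK < 0.1, so the economy is dynamically inefficient (over-saving).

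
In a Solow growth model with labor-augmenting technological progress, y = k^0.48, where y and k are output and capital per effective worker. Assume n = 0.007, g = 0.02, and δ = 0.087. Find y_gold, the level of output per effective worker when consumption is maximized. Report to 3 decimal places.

Capital per effective worker breaks even when investment replaces (n + g + δ)·k; here n + g + δ = 0.114.
Setting f'(k) = n+g+δ gives 0.48·k^(0.48−1) = 0.114, hence k_gold = (0.48/0.114)^(1/0.52) ≈ 15.8726.
Output: y_gold = k_gold^0.48 = 15.8726^0.48 ≈ 3.7697.

y_gold ≈ 3.770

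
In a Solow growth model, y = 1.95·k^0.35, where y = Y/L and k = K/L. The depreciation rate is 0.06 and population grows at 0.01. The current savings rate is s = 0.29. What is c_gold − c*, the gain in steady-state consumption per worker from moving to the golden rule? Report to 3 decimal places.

Δc ≈ 0.056

The effective depreciation rate is n + δ = 0.01 + 0.06 = 0.07.
Current steady state (s = 0.29): k* = (0.29·1.95/0.07)^(1/0.65) ≈ 24.8828, y* = 1.95·24.8828^0.35 ≈ 6.0062, c* = (1−0.29)·6.0062 ≈ 4.2644.
Maximizing c = f(k) − (n+δ)·k gives f'(k) = n+δ, i.e. 0.35·1.95·k^(0.35−1) = 0.07, so k_gold = (0.35·1.95/0.07)^(1/0.65) ≈ 33.2312.
y_gold = 1.95·33.2312^0.35 ≈ 6.6462, c_gold = y_gold − 0.07·k_gold ≈ 4.3201.
Gain: Δc = 4.3201 − 4.2644 ≈ 0.0557.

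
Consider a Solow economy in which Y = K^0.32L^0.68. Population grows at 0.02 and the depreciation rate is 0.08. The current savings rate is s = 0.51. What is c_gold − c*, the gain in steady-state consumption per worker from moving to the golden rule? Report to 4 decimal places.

Δc ≈ 0.1207

n + δ = 0.02 + 0.08 = 0.1.
Current steady state (s = 0.51): k* = (0.51/0.1)^(1/0.68) ≈ 10.9785, y* = 10.9785^0.32 ≈ 2.1527, c* = (1−0.51)·2.1527 ≈ 1.0548.
At the golden rule the marginal product of capital equals n+δ: 0.32·k^(0.32−1) = 0.1. Solving, k_gold = (0.32/0.1)^(1/0.68) ≈ 5.5318.
y_gold = 5.5318^0.32 ≈ 1.7287, c_gold = y_gold − 0.1·k_gold ≈ 1.1755.
Gain: Δc = 1.1755 − 1.0548 ≈ 0.1207.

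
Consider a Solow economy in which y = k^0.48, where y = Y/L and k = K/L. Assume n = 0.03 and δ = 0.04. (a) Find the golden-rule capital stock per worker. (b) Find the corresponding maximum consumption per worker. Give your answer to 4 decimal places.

(a) k_gold ≈ 40.5478; (b) c_gold ≈ 3.0749

Capital per worker breaks even when investment replaces (n + δ)·k; here n + δ = 0.07.
At the golden rule the marginal product of capital equals n+δ: 0.48·k^(0.48−1) = 0.07. Solving, k_gold = (0.48/0.07)^(1/0.52) ≈ 40.5478.
y_gold = 40.5478^0.48 ≈ 5.9132; c_gold = y_gold − 0.07·k_gold ≈ 3.0749.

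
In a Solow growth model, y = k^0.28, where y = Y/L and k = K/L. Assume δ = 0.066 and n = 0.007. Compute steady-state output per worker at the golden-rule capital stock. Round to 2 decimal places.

y_gold ≈ 1.69

Capital per worker breaks even when investment replaces (n + δ)·k; here n + δ = 0.073.
Setting f'(k) = n+δ gives 0.28·k^(0.28−1) = 0.073, hence k_gold = (0.28/0.073)^(1/0.72) ≈ 6.4697.
Output: y_gold = k_gold^0.28 = 6.4697^0.28 ≈ 1.6867.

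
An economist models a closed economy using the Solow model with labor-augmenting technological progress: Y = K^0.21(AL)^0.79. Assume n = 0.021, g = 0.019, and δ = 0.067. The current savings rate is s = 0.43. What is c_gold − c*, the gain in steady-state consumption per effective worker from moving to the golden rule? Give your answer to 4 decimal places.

Δc ≈ 0.1201

Break-even investment rate: n + g + δ = 0.021 + 0.019 + 0.067 = 0.107.
Current steady state (s = 0.43): k* = (0.43/0.107)^(1/0.79) ≈ 5.8165, y* = 5.8165^0.21 ≈ 1.4474, c* = (1−0.43)·1.4474 ≈ 0.8250.
Maximizing c = f(k) − (n+g+δ)·k gives f'(k) = n+g+δ, i.e. 0.21·k^(0.21−1) = 0.107, so k_gold = (0.21/0.107)^(1/0.79) ≈ 2.3479.
y_gold = 2.3479^0.21 ≈ 1.1963, c_gold = y_gold − 0.107·k_gold ≈ 0.9451.
Gain: Δc = 0.9451 − 0.8250 ≈ 0.1201.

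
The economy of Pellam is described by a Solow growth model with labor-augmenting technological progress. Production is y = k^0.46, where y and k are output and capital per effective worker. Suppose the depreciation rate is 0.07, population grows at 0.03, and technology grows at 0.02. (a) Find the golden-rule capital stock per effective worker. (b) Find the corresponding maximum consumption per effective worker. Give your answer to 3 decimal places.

(a) k_gold ≈ 12.042; (b) c_gold ≈ 1.696

The effective depreciation rate is n + g + δ = 0.03 + 0.02 + 0.07 = 0.12.
Golden rule sets MPK = n+g+δ: 0.46·k^(0.46−1) = 0.12, so k_gold = (0.46/0.12)^(1/0.54) ≈ 12.0420.
y_gold = 12.0420^0.46 ≈ 3.1414; c_gold = y_gold − 0.12·k_gold ≈ 1.6963.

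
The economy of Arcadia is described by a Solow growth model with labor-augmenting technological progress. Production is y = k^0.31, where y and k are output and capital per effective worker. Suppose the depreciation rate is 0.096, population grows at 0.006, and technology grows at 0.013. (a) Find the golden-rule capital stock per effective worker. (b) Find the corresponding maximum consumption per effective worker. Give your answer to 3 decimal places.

The effective depreciation rate is n + g + δ = 0.006 + 0.013 + 0.096 = 0.115.
At the golden rule the marginal product of capital equals n+g+δ: 0.31·k^(0.31−1) = 0.115. Solving, k_gold = (0.31/0.115)^(1/0.69) ≈ 4.2087.
y_gold = 4.2087^0.31 ≈ 1.5613; c_gold = y_gold − 0.115·k_gold ≈ 1.0773.

(a) k_gold ≈ 4.209; (b) c_gold ≈ 1.077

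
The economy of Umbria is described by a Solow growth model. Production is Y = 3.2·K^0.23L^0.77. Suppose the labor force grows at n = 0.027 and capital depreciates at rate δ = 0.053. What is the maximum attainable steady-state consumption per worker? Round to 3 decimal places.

The effective depreciation rate is n + δ = 0.027 + 0.053 = 0.08.
At the golden rule the marginal product of capital equals n+δ: 0.23·3.2·k^(0.23−1) = 0.08. Solving, k_gold = (0.23·3.2/0.08)^(1/0.77) ≈ 17.8514.
y_gold = 3.2·17.8514^0.23 ≈ 6.2092.
c_gold = y_gold − (n+δ)·k_gold = 6.2092 − 0.08·17.8514 ≈ 4.7811.

c_gold ≈ 4.781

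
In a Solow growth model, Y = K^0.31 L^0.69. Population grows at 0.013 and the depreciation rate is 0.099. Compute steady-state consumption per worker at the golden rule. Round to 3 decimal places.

c_gold ≈ 1.090

Break-even investment rate: n + δ = 0.013 + 0.099 = 0.112.
Setting f'(k) = n+δ gives 0.31·k^(0.31−1) = 0.112, hence k_gold = (0.31/0.112)^(1/0.69) ≈ 4.3731.
y_gold = 4.3731^0.31 ≈ 1.5800.
c_gold = y_gold − (n+δ)·k_gold = 1.5800 − 0.112·4.3731 ≈ 1.0902.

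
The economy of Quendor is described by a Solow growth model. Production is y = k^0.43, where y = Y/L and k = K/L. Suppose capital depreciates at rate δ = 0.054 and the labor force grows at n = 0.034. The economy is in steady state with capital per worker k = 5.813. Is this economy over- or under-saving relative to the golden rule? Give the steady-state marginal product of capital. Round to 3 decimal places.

The effective depreciation rate is n + δ = 0.034 + 0.054 = 0.088.
MPK = 0.43·k^(0.43−1) = 0.43·5.813^(-0.57) ≈ 0.1577.
MPK > 0.088, so the economy is dynamically efficient (under-saving).

under-saving; MPK ≈ 0.158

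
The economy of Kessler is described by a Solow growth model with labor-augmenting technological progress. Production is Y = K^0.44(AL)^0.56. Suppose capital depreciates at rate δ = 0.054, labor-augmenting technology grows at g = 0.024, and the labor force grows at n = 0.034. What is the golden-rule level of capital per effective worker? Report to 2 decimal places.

Break-even investment rate: n + g + δ = 0.034 + 0.024 + 0.054 = 0.112.
Setting f'(k) = n+g+δ gives 0.44·k^(0.44−1) = 0.112, hence k_gold = (0.44/0.112)^(1/0.56) ≈ 11.5115.

k_gold ≈ 11.51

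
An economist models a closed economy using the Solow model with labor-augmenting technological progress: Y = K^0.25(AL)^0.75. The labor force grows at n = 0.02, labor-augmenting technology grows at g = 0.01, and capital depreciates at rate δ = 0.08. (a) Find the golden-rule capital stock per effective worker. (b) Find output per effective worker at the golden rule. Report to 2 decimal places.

(a) k_gold ≈ 2.99; (b) y_gold ≈ 1.31

n + g + δ = 0.02 + 0.01 + 0.08 = 0.11.
Maximizing c = f(k) − (n+g+δ)·k gives f'(k) = n+g+δ, i.e. 0.25·k^(0.25−1) = 0.11, so k_gold = (0.25/0.11)^(1/0.75) ≈ 2.9881.
y_gold = 2.9881^0.25 ≈ 1.3148.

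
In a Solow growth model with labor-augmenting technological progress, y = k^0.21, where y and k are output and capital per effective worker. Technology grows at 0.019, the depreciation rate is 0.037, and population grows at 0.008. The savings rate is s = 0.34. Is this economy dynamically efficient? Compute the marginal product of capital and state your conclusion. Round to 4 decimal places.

dynamically inefficient; MPK ≈ 0.0395

Capital per effective worker breaks even when investment replaces (n + g + δ)·k; here n + g + δ = 0.064.
Steady-state k*: s·k^0.21 = 0.064·k gives k* = (0.34/0.064)^(1/0.79) ≈ 8.2813.
MPK = 0.21·8.2813^(-0.79) ≈ 0.0395.
MPK < n+g+δ = 0.064, so the economy is dynamically inefficient (over-saving).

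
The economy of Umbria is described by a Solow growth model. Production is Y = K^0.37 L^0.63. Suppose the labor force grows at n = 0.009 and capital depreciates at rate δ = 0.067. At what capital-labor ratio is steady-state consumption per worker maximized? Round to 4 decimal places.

k_gold ≈ 12.3337

Break-even investment rate: n + δ = 0.009 + 0.067 = 0.076.
Setting f'(k) = n+δ gives 0.37·k^(0.37−1) = 0.076, hence k_gold = (0.37/0.076)^(1/0.63) ≈ 12.3337.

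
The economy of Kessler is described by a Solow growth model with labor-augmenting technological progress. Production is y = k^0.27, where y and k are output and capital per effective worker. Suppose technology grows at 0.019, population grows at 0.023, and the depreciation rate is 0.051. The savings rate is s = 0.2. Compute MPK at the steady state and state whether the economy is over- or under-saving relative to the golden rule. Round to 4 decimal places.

under-saving; MPK ≈ 0.1255

Capital per effective worker breaks even when investment replaces (n + g + δ)·k; here n + g + δ = 0.093.
Steady-state k*: s·k^0.27 = 0.093·k gives k* = (0.2/0.093)^(1/0.73) ≈ 2.8546.
MPK = 0.27·2.8546^(-0.73) ≈ 0.1255.
MPK > n+g+δ = 0.093, so the economy is dynamically efficient (under-saving).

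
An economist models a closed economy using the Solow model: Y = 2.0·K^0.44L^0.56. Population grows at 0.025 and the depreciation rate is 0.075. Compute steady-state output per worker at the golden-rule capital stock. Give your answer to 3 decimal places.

y_gold ≈ 11.044

Capital per worker breaks even when investment replaces (n + δ)·k; here n + δ = 0.1.
Maximizing c = f(k) − (n+δ)·k gives f'(k) = n+δ, i.e. 0.44·2.0·k^(0.44−1) = 0.1, so k_gold = (0.44·2.0/0.1)^(1/0.56) ≈ 48.5933.
Output: y_gold = 2.0·k_gold^0.44 = 2.0·48.5933^0.44 ≈ 11.0439.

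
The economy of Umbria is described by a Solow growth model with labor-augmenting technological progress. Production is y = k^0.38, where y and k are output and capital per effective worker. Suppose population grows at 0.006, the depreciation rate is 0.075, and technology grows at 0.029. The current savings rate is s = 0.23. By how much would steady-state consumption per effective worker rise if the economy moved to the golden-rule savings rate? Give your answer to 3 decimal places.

Δc ≈ 0.115

Capital per effective worker breaks even when investment replaces (n + g + δ)·k; here n + g + δ = 0.11.
Current steady state (s = 0.23): k* = (0.23/0.11)^(1/0.62) ≈ 3.2860, y* = 3.2860^0.38 ≈ 1.5716, c* = (1−0.23)·1.5716 ≈ 1.2101.
At the golden rule the marginal product of capital equals n+g+δ: 0.38·k^(0.38−1) = 0.11. Solving, k_gold = (0.38/0.11)^(1/0.62) ≈ 7.3854.
y_gold = 7.3854^0.38 ≈ 2.1379, c_gold = y_gold − 0.11·k_gold ≈ 1.3255.
Gain: Δc = 1.3255 − 1.2101 ≈ 0.1154.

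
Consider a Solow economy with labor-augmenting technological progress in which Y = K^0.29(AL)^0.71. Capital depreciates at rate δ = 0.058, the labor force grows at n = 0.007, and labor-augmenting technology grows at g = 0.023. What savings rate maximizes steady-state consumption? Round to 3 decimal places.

s_gold = 0.290

Capital per effective worker breaks even when investment replaces (n + g + δ)·k; here n + g + δ = 0.088.
At the golden rule MPK = n+g+δ, and in any Cobb-Douglas steady state s = (n+g+δ)·k/y = MPK·k/y = capital's share 0.29.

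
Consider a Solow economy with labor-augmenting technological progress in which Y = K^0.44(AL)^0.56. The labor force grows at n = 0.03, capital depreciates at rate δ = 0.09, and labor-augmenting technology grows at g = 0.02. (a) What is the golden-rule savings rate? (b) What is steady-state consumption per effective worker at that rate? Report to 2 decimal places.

Capital per effective worker breaks even when investment replaces (n + g + δ)·k; here n + g + δ = 0.14.
For Cobb-Douglas, s_gold equals capital's share: s_gold = 0.44.
Golden rule sets MPK = n+g+δ: 0.44·k^(0.44−1) = 0.14, so k_gold = (0.44/0.14)^(1/0.56) ≈ 7.7282.
y_gold = 7.7282^0.44 ≈ 2.4590; c_gold = (1−0.44)·y_gold ≈ 1.3770.

(a) s_gold = 0.44; (b) c_gold ≈ 1.38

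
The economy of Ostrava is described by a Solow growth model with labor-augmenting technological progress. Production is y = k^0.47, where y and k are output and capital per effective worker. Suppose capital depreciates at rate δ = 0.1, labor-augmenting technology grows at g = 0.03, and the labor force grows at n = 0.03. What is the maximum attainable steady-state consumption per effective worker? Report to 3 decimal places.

n + g + δ = 0.03 + 0.03 + 0.1 = 0.16.
Golden rule sets MPK = n+g+δ: 0.47·k^(0.47−1) = 0.16, so k_gold = (0.47/0.16)^(1/0.53) ≈ 7.6380.
y_gold = 7.6380^0.47 ≈ 2.6002.
c_gold = y_gold − (n+g+δ)·k_gold = 2.6002 − 0.16·7.6380 ≈ 1.3781.

c_gold ≈ 1.378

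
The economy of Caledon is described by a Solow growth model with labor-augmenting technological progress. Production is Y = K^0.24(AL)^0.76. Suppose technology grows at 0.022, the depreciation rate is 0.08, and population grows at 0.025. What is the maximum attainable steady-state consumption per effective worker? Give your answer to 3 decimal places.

c_gold ≈ 0.929

n + g + δ = 0.025 + 0.022 + 0.08 = 0.127.
Golden rule sets MPK = n+g+δ: 0.24·k^(0.24−1) = 0.127, so k_gold = (0.24/0.127)^(1/0.76) ≈ 2.3104.
y_gold = 2.3104^0.24 ≈ 1.2226.
c_gold = y_gold − (n+g+δ)·k_gold = 1.2226 − 0.127·2.3104 ≈ 0.9292.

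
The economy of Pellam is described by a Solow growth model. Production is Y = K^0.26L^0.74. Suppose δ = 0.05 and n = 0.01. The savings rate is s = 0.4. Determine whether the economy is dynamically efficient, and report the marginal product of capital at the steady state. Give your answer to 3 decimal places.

dynamically inefficient; MPK ≈ 0.039

Capital per worker breaks even when investment replaces (n + δ)·k; here n + δ = 0.06.
Steady-state k*: s·k^0.26 = 0.06·k gives k* = (0.4/0.06)^(1/0.74) ≈ 12.9835.
MPK = 0.26·12.9835^(-0.74) ≈ 0.0390.
MPK < n+δ = 0.06, so the economy is dynamically inefficient (over-saving).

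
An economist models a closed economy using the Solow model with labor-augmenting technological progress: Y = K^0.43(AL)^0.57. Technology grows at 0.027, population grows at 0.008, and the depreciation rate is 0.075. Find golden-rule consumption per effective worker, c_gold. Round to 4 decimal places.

The effective depreciation rate is n + g + δ = 0.008 + 0.027 + 0.075 = 0.11.
Golden rule sets MPK = n+g+δ: 0.43·k^(0.43−1) = 0.11, so k_gold = (0.43/0.11)^(1/0.57) ≈ 10.9328.
y_gold = 10.9328^0.43 ≈ 2.7968.
c_gold = y_gold − (n+g+δ)·k_gold = 2.7968 − 0.11·10.9328 ≈ 1.5941.

c_gold ≈ 1.5941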